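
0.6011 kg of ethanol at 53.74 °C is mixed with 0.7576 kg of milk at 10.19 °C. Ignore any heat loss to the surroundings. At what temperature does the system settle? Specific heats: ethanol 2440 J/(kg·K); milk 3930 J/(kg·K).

T_f ≈ 24.6 °C

Let T be the final temperature. ΣQ_i = 0:
0.6011*2440*(T − 53.74) + 0.7576*3930*(T − 10.19) = 0
1466.7(T − 53.74) + 2977.4(T − 10.19) = 0
(1466.7 + 2977.4) T = 1466.7*53.74 + 2977.4*10.19
T = 109159/4444.1 ≈ 24.56 °C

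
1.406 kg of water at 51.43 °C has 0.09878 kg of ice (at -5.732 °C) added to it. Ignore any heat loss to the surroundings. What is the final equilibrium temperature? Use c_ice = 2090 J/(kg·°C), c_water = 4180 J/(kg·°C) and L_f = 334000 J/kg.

T_f ≈ 42.6 °C

Setting the total heat transfer to zero:
warm ice to 0 °C: 0.09878·2090·(0 − (-5.732)) = 1183.4
  latent heat to melt: 0.09878·334000 = 32993
  warm the meltwater: 412.9 T
  water cools: 1.406·4180·(T − 51.43) = 5877.1(T − 51.43)
6290 T = 302258 − 34176 = 268082
T ≈ 42.62 °C — above 0 °C, consistent with complete melting.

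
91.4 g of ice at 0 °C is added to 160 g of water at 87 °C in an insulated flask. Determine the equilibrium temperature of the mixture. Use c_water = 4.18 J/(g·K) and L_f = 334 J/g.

T_f ≈ 26.3 °C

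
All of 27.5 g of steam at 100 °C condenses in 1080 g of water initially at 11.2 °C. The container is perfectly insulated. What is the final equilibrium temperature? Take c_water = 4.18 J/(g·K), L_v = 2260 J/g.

T_f ≈ 26.8 °C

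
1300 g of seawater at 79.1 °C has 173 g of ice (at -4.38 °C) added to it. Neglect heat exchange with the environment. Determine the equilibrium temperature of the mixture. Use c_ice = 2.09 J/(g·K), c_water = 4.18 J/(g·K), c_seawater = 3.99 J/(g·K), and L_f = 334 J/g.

T_f ≈ 59.4 °C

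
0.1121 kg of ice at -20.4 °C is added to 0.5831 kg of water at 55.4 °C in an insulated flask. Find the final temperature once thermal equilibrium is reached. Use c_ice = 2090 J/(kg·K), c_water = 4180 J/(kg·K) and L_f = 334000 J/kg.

Taking heat into each body as positive, Σ m c ΔT = 0:
ice -20.4→0 °C: 0.1121×2090×20.4 = 4779.5
  melt ice: 0.1121×334000 = 37441
  meltwater 0→T: 0.1121×4180×T = 468.58 T
  water cools: 0.5831×4180×(T − 55.4) = 2437.4(T − 55.4)
2905.9 T = 135030 − 42221 = 92809
T ≈ 31.94 °C (positive, so assuming full melt was valid).

T_f ≈ 31.9 °C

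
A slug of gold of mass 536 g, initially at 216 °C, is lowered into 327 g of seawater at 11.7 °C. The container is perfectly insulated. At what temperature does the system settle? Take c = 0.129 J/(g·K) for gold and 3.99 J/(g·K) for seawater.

T_f ≈ 22.0 °C

Heat gained plus heat lost sum to zero:
536·0.129·(T − 216) + 327·3.99·(T − 11.7) = 0
69.14(T − 216) + 1304.7(T − 11.7) = 0
1373.9 T = 30200
T = 30200 / 1373.9 = 22 °C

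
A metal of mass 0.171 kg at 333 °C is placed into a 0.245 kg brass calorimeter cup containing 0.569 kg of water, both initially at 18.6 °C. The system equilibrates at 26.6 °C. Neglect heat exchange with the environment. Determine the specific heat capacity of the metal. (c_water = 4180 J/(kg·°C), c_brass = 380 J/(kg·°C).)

Let T be the final temperature. ΣQ_i = 0:
0.171·c·(26.6 − 333) + 0.569·4180·(26.6 − 18.6) + 0.245·380·(26.6 − 18.6) = 0
-52.39 c = -19772
c = -19772/-52.39 ≈ 377.4 J/(kg·°C)

c ≈ 377 J/(kg·°C)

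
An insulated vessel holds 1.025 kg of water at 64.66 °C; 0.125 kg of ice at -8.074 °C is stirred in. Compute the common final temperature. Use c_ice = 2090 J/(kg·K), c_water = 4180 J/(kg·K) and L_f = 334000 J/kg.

Net heat exchanged in the isolated system is zero:
warm ice to 0 °C: 0.125×2090×(0 − (-8.074)) = 2109.3; melt ice: 0.125×334000 = 41750; warm the meltwater: 522.5 T; water cools: 1.025×4180×(T − 64.66) = 4284.5(T − 64.66)
4807 T = 277036 − 43859 = 233176
T ≈ 48.51 °C (positive, so assuming full melt was valid).

T_f ≈ 48.5 °C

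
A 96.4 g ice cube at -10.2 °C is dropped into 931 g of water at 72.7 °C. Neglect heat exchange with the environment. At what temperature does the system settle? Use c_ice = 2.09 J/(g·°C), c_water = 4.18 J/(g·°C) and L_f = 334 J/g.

Sum of m c ΔT and latent-heat terms is zero:
warm ice to 0 °C: 96.4×2.09×(0 − (-10.2)) = 2055.1; fusion: m_ice L_f = 96.4×334 = 32198; meltwater 0→T: 96.4×4.18×T = 402.95 T; water: 3891.6(T − 72.7)
4294.5 T = 282918 − 34253 = 248665
T ≈ 57.90 °C. Since T > 0 °C, the all-ice-melts assumption holds.

T_f ≈ 57.9 °C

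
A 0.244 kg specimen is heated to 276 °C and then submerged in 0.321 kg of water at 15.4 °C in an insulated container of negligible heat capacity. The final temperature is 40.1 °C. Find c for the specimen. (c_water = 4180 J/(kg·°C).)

Taking heat into each body as positive, Σ m c ΔT = 0:
0.244·c·(40.1 − 276) + 0.321·4180·(40.1 − 15.4) = 0
-57.56 c = -33142
c = -33142/-57.56 ≈ 575.8 J/(kg·°C)

c ≈ 576 J/(kg·°C)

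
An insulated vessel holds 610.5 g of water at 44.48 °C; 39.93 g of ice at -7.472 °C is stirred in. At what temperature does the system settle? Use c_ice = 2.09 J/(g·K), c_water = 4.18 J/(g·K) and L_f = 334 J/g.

T_f ≈ 36.6 °C

Taking heat into each body as positive, Σ m c ΔT = 0:
warm ice to 0 °C: 39.93·2.09·(0 − (-7.472)) = 623.57
  melt ice: 39.93·334 = 13337
  meltwater 0→T: 39.93·4.18·T = 166.91 T
  water cools: 610.5·4.18·(T − 44.48) = 2551.9(T − 44.48)
2718.8 T = 113508 − 13960 = 99548
T ≈ 36.61 °C — above 0 °C, consistent with complete melting.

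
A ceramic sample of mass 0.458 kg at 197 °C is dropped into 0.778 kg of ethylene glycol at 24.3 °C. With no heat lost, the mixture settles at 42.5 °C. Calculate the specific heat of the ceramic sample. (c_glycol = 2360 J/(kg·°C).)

Taking heat into each body as positive, Σ m c ΔT = 0:
0.458·c·(42.5 − 197) + 0.778·2360·(42.5 − 24.3) = 0
-70.76 c = -33417
c = -33417/-70.76 ≈ 472.2 J/(kg·°C)

c ≈ 472 J/(kg·°C)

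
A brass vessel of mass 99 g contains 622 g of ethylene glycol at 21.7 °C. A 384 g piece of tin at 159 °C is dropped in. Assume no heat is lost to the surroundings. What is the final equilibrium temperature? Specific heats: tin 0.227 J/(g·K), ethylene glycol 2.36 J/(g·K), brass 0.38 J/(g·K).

Setting the total heat transfer to zero:
384*0.227*(T − 159) + 622*2.36*(T − 21.7) + 99*0.38*(T − 21.7) = 0
1592.7 T = 46530
T = 46530 / 1592.7 = 29.2 °C

T_f ≈ 29.2 °C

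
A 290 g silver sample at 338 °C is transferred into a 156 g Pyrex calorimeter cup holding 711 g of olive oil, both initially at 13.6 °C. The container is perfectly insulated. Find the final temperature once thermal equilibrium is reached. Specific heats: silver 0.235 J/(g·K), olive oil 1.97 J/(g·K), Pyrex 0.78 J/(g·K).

T_f ≈ 27.5 °C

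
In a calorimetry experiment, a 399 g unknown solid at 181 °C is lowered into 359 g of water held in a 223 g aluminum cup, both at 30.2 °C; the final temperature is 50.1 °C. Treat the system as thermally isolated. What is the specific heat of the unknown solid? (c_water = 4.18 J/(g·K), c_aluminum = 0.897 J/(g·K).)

c ≈ 0.648 J/(g·K)

Conservation of energy gives ΣQ = 0:
399×c×(50.1 − 181) + 359×4.18×(50.1 − 30.2) + 223×0.897×(50.1 − 30.2) = 0
-52229 c = -33843
c = -33843/-52229 ≈ 0.648 J/(g·K)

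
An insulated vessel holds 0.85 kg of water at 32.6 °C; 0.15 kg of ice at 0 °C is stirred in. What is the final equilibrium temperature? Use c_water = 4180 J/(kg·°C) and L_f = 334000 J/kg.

Energy conservation, ΣQ = 0:
latent heat to melt: 0.15·334000 = 50100
  meltwater 0→T: 0.15·4180·T = 627 T
  water cools: 0.85·4180·(T − 32.6) = 3553(T − 32.6)
4180 T = 115828 − 50100 = 65728
T ≈ 15.72 °C (positive, so assuming full melt was valid).

T_f ≈ 15.7 °C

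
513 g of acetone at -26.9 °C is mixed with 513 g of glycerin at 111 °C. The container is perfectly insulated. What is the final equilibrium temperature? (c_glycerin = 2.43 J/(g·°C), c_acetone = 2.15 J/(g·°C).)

T_f ≈ 46.3 °C

Setting the total heat transfer to zero:
513×2.43×(T − 111) + 513×2.15×(T − (-26.9)) = 0
2349.5 T = 108702
T = 108702/2349.5 ≈ 46.27 °C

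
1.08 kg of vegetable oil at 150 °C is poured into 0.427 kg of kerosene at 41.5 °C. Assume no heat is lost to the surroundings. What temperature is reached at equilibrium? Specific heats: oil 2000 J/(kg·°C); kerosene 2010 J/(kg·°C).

T_f ≈ 119.1 °C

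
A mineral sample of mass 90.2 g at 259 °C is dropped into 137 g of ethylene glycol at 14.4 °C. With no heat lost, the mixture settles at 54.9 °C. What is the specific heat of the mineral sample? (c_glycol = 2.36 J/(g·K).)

Heat lost by the mineral sample = heat gained by the glycol:
90.2×c×(259 − 54.9) = 137×2.36×(54.9 − 14.4)
18410 c = 13094  ⇒  c ≈ 0.7113 J/(g·K)

c ≈ 0.711 J/(g·K)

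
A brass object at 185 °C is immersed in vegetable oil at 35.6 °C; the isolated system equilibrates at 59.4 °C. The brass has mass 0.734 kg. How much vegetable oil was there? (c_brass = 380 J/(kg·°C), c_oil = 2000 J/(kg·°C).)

m ≈ 0.736 kg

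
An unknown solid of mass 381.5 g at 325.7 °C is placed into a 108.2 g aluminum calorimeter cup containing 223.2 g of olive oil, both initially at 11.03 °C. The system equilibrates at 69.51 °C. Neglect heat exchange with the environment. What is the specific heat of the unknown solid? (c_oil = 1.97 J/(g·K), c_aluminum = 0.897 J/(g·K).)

Conservation of energy gives ΣQ = 0:
381.5·c·(69.51 − 325.7) + 223.2·1.97·(69.51 − 11.03) + 108.2·0.897·(69.51 − 11.03) = 0
-97736 c = -31390
c = -31390/-97736 ≈ 0.3212 J/(g·K)

c ≈ 0.321 J/(g·K)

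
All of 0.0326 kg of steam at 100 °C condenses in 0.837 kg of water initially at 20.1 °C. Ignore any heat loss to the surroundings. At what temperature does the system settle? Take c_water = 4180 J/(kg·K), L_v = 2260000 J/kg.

Energy conservation, ΣQ = 0:
condense steam: −0.0326×2260000 = −73676; condensed water 100 °C→T: 136.27(T − 100); water warms: 0.837×4180×(T − 20.1) = 3498.7(T − 20.1)
3634.9 T = 73676 + 13627 + 70323 = 157626
T ≈ 43.36 °C, under the boiling point, so the assumption holds.

T_f ≈ 43.4 °C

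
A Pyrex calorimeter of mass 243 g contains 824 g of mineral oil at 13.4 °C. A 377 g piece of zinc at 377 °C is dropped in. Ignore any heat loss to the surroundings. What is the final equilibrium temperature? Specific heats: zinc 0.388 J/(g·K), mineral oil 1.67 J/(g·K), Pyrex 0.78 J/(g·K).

T_f is the heat-capacity-weighted average of the initial temperatures:
T_f = (146.28×377 + 1376.1×13.4 + 189.54×13.4) / (146.28 + 1376.1 + 189.54)
    = 76125 / 1711.9 ≈ 44.47 °C

T_f ≈ 44.5 °C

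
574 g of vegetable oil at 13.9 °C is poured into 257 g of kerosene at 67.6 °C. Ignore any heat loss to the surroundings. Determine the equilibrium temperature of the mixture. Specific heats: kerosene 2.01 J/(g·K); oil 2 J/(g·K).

T_f ≈ 30.6 °C

Net heat exchanged in the isolated system is zero:
257*2.01*(T − 67.6) + 574*2*(T − 13.9) = 0
516.57(T − 67.6) + 1148(T − 13.9) = 0
(516.57 + 1148) T = 516.57*67.6 + 1148*13.9
T ≈ 30.56 °C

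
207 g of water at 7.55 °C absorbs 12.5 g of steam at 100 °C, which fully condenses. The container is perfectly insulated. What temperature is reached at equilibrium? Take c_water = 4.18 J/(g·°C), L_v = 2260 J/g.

Conservation of energy gives ΣQ = 0:
steam→water at 100 °C releases m L_v = 12.5·2260 = 28250
  condensed water 100 °C→T: 52.25(T − 100)
  water warms: 207·4.18·(T − 7.55) = 865.26(T − 7.55)
917.51 T = 28250 + 5225 + 6532.7 = 40008
T ≈ 43.60 °C — below 100 °C, confirming all the steam condensed.

T_f ≈ 43.6 °C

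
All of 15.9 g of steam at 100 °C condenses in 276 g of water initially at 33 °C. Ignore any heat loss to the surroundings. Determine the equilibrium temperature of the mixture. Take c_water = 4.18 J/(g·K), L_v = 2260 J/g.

T_f ≈ 66.1 °C

Taking heat into each body as positive, Σ m c ΔT = 0:
latent heat released on condensation: 15.9·2260 = 35934
  condensed water 100 °C→T: 66.46(T − 100)
  original water: 1153.7(T − 33)
1220.1 T = 35934 + 6646.2 + 38071 = 80652
T ≈ 66.10 °C — below 100 °C, confirming all the steam condensed.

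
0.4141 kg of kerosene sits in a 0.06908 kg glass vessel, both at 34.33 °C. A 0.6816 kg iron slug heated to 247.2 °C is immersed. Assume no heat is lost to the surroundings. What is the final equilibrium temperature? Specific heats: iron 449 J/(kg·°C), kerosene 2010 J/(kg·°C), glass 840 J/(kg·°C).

T_f ≈ 88.8 °C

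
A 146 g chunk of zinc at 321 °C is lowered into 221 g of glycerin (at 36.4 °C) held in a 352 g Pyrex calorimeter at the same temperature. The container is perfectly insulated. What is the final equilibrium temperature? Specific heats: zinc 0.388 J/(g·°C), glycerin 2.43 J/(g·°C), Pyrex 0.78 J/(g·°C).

T_f ≈ 55.0 °C

Energy conservation, ΣQ = 0:
146*0.388*(T − 321) + 221*2.43*(T − 36.4) + 352*0.78*(T − 36.4) = 0
868.24 T = 47726
T ≈ 54.97 °C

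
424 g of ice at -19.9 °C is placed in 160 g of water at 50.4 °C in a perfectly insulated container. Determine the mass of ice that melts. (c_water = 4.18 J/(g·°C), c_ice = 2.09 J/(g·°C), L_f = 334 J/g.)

Cooling the water to 0 °C releases 160×4.18×50.4 = 33708 J.
Of that, 424×2.09×19.9 = 17635 J goes to bring the ice to 0 °C, leaving 16073 J.
Fully melting the ice requires m_ice L_f = 424×334 = 141616 J.
16073 J < 141616 J, so only part of the ice melts and the system sits at 0 °C.
m_melt = 16073 / L_f = 48.12 g.

m_melted ≈ 48.1 g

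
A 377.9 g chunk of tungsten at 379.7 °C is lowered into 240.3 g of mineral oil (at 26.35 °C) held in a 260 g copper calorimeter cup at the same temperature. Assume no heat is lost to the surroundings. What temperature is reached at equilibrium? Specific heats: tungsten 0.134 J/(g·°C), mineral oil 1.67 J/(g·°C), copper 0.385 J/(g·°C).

T_f ≈ 58.8 °C

Heat gained plus heat lost sum to zero:
377.9×0.134×(T − 379.7) + 240.3×1.67×(T − 26.35) + 260×0.385×(T − 26.35) = 0
552.04 T = 32439
T ≈ 58.76 °C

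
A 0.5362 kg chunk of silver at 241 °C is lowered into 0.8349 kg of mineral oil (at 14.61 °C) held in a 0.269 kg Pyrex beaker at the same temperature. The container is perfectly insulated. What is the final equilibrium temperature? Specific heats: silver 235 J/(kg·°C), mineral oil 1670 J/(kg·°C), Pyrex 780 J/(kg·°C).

T_f ≈ 31.1 °C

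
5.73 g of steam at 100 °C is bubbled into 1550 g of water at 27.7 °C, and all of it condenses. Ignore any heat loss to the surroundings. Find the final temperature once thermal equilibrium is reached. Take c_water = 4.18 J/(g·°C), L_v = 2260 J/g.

T_f ≈ 30.0 °C

Let T be the final temperature. ΣQ_i = 0:
latent heat released on condensation: 5.73·2260 = 12950; condensate cools 100→T: 5.73·4.18·(T − 100) = 23.95(T − 100); original water: 6479(T − 27.7)
6503 T = 12950 + 2395.1 + 179468 = 194813
T ≈ 29.96 °C (< 100 °C, so full condensation is consistent).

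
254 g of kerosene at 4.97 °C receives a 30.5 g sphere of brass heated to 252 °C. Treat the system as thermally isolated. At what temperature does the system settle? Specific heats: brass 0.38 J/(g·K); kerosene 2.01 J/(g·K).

T_f ≈ 10.5 °C

Setting the total heat transfer to zero:
30.5·0.38·(T − 252) + 254·2.01·(T − 4.97) = 0
11.59(T − 252) + 510.54(T − 4.97) = 0
522.13 T = 5458.1
T = 5458.1 / 522.13 = 10.5 °C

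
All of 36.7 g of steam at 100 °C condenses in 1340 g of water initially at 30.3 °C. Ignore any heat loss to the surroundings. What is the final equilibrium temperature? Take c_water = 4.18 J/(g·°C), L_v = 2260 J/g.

Sum of m c ΔT and latent-heat terms is zero:
condense steam: −36.7×2260 = −82942
  condensed water 100 °C→T: 153.41(T − 100)
  water warms: 1340×4.18×(T − 30.3) = 5601.2(T − 30.3)
5754.6 T = 82942 + 15341 + 169716 = 267999
T ≈ 46.57 °C, under the boiling point, so the assumption holds.

T_f ≈ 46.6 °C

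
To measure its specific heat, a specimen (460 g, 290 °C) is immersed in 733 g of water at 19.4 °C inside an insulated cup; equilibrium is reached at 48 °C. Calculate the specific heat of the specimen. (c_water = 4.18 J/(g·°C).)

c ≈ 0.787 J/(g·°C)

Let T be the final temperature. ΣQ_i = 0:
460·c·(48 − 290) + 733·4.18·(48 − 19.4) = 0
-111320 c = -87629
c = -87629/-111320 ≈ 0.7872 J/(g·°C)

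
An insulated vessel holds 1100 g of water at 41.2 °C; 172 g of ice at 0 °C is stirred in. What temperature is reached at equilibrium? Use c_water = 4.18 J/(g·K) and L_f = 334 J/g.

T_f ≈ 24.8 °C

Net heat exchanged in the isolated system is zero:
latent heat to melt: 172·334 = 57448
  warm the meltwater: 718.96 T
  water cools: 1100·4.18·(T − 41.2) = 4598(T − 41.2)
5317 T = 189438 − 57448 = 131990
T ≈ 24.82 °C (positive, so assuming full melt was valid).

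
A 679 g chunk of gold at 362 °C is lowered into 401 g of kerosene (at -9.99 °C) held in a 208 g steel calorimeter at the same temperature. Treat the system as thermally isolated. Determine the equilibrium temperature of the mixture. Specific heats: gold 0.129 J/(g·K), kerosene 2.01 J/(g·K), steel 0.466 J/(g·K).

T_f ≈ 22.9 °C

Net heat exchanged in the isolated system is zero:
679×0.129×(T − 362) + 401×2.01×(T − (-9.99)) + 208×0.466×(T − (-9.99)) = 0
990.53 T = 22688
T ≈ 22.90 °C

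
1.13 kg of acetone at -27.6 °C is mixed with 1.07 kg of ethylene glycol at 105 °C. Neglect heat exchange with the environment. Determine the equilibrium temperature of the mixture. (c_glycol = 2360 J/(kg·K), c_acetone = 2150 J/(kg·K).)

Taking heat into each body as positive, Σ m c ΔT = 0:
1.07·2360·(T − 105) + 1.13·2150·(T − (-27.6)) = 0
2525.2(T − 105) + 2429.5(T − (-27.6)) = 0
(2525.2 + 2429.5) T = 2525.2·105 + 2429.5·(-27.6)
T = 198092/4954.7 ≈ 39.98 °C

T_f ≈ 40.0 °C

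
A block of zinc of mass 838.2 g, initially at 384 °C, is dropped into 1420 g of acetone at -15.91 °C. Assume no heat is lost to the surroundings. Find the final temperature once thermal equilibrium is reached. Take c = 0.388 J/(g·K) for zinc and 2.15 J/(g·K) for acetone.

T_f ≈ 22.6 °C

Net heat exchanged in the isolated system is zero:
838.2*0.388*(T − 384) + 1420*2.15*(T − (-15.91)) = 0
325.22(T − 384) + 3053(T − (-15.91)) = 0
(325.22 + 3053) T = 325.22*384 + 3053*(-15.91)
T = 76312/3378.2 ≈ 22.59 °C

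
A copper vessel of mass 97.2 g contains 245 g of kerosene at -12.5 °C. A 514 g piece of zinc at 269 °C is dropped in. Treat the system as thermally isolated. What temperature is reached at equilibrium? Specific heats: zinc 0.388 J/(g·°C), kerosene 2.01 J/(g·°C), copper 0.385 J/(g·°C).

Taking heat into each body as positive, Σ m c ΔT = 0:
514×0.388×(T − 269) + 245×2.01×(T − (-12.5)) + 97.2×0.385×(T − (-12.5)) = 0
199.43(T − 269) + 492.45(T − (-12.5)) + 37.42(T − (-12.5)) = 0
729.3 T = 47024
T = 47024 / 729.3 = 64.5 °C

T_f ≈ 64.5 °C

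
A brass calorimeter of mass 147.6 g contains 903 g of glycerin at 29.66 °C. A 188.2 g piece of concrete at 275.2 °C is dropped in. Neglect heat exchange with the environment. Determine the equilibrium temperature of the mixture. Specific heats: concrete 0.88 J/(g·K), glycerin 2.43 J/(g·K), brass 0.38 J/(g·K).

T_f ≈ 46.5 °C

Let T be the final temperature. ΣQ_i = 0:
188.2×0.88×(T − 275.2) + 903×2.43×(T − 29.66) + 147.6×0.38×(T − 29.66) = 0
165.62(T − 275.2) + 2194.3(T − 29.66) + 56.09(T − 29.66) = 0
2416 T = 112324
T = 112324 / 2416 = 46.5 °C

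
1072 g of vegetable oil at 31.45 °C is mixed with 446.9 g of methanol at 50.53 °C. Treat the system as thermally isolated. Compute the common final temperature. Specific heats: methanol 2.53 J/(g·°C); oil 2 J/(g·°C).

T_f ≈ 38.0 °C

Conservation of energy gives ΣQ = 0:
446.9×2.53×(T − 50.53) + 1072×2×(T − 31.45) = 0
1130.7(T − 50.53) + 2144(T − 31.45) = 0
(1130.7 + 2144) T = 1130.7×50.53 + 2144×31.45
T ≈ 38.04 °C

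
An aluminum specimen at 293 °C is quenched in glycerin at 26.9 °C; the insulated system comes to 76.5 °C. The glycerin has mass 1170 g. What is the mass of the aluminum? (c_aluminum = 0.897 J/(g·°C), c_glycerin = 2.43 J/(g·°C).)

Setting the total heat transfer to zero:
m·0.897·(76.5 − 293) + 1170·2.43·(76.5 − 26.9) = 0
-194.2 m = -141018
m = -141018/-194.2 ≈ 726.1 g

m ≈ 726 g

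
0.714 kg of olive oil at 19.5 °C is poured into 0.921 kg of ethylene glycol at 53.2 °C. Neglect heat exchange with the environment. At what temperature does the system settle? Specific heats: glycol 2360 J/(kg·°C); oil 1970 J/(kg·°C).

T_f ≈ 40.0 °C

Conservation of energy gives ΣQ = 0:
0.921*2360*(T − 53.2) + 0.714*1970*(T − 19.5) = 0
(2173.6 + 1406.6) T = 2173.6*53.2 + 1406.6*19.5
T = 143062/3580.1 ≈ 39.96 °C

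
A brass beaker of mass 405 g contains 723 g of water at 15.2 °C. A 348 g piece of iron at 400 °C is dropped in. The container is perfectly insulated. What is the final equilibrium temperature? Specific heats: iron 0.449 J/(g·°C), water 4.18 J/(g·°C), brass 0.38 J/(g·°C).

Heat gained plus heat lost sum to zero:
348×0.449×(T − 400) + 723×4.18×(T − 15.2) + 405×0.38×(T − 15.2) = 0
156.25(T − 400) + 3022.1(T − 15.2) + 153.9(T − 15.2) = 0
(156.25 + 3022.1 + 153.9) T = 156.25×400 + 3022.1×15.2 + 153.9×15.2
T ≈ 33.24 °C

T_f ≈ 33.2 °C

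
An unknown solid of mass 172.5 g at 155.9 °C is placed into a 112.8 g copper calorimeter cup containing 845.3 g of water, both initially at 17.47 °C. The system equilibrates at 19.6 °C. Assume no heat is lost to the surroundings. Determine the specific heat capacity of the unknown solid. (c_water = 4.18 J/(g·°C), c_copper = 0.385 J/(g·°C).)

c ≈ 0.324 J/(g·°C)

Heat gained plus heat lost sum to zero:
172.5·c·(19.6 − 155.9) + 845.3·4.18·(19.6 − 17.47) + 112.8·0.385·(19.6 − 17.47) = 0
-23512 c = -7618.5
c = -7618.5/-23512 ≈ 0.324 J/(g·°C)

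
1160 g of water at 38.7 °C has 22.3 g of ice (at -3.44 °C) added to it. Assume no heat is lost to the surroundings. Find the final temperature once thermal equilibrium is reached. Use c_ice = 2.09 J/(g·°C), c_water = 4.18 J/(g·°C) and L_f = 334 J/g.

T_f ≈ 36.4 °C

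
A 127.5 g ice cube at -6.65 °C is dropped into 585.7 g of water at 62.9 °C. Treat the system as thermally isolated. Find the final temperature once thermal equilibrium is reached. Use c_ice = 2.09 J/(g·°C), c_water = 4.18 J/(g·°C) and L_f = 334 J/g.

Energy balance with sensible and latent terms:
warm ice to 0 °C: 127.5·2.09·(0 − (-6.65)) = 1772.1; melt ice: 127.5·334 = 42585; warm the meltwater: 532.95 T; water cools: 585.7·4.18·(T − 62.9) = 2448.2(T − 62.9)
2981.2 T = 153993 − 44357 = 109636
T ≈ 36.78 °C (positive, so assuming full melt was valid).

T_f ≈ 36.8 °C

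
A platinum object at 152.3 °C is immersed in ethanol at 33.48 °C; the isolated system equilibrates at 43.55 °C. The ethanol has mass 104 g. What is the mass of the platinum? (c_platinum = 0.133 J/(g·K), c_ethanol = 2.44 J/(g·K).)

Setting the total heat transfer to zero:
m×0.133×(43.55 − 152.3) + 104×2.44×(43.55 − 33.48) = 0
-14.46 m = -2555.4
m = -2555.4/-14.46 ≈ 176.7 g

m ≈ 177 g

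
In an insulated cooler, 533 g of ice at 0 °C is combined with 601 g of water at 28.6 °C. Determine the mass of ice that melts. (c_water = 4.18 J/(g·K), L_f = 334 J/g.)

Cooling the water to 0 °C releases 601×4.18×28.6 = 71848 J.
Melting all 533 g of ice would need 533×334 = 178022 J.
That's not enough to melt it all — equilibrium is at 0 °C with ice remaining.
m_melt = 71848 / L_f = 215.1 g.

m_melted ≈ 215 g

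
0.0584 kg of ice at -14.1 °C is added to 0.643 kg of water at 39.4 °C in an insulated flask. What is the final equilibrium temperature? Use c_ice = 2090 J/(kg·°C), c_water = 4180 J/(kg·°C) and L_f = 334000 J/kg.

T_f ≈ 28.9 °C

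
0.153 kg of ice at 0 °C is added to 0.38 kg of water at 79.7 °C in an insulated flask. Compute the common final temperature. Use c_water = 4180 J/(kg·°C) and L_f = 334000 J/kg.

Heat gained plus heat lost sum to zero:
melt ice: 0.153×334000 = 51102
  warm the meltwater: 639.54 T
  water cools: 0.38×4180×(T − 79.7) = 1588.4(T − 79.7)
2227.9 T = 126595 − 51102 = 75493
T ≈ 33.88 °C (positive, so assuming full melt was valid).

T_f ≈ 33.9 °C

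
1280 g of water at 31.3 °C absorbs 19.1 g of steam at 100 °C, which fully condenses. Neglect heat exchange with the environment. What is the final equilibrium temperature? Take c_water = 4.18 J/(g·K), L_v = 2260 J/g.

Taking heat into each body as positive, Σ m c ΔT = 0:
condense steam: −19.1×2260 = −43166; condensed water 100 °C→T: 79.84(T − 100); original water: 5350.4(T − 31.3)
5430.2 T = 43166 + 7983.8 + 167468 = 218617
T ≈ 40.26 °C (< 100 °C, so full condensation is consistent).

T_f ≈ 40.3 °C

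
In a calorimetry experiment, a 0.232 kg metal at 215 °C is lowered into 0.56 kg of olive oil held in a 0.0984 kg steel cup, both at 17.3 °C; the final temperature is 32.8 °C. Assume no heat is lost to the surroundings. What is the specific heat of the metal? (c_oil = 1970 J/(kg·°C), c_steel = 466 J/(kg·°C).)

c ≈ 421 J/(kg·°C)

Heat gained plus heat lost sum to zero:
0.232×c×(32.8 − 215) + 0.56×1970×(32.8 − 17.3) + 0.0984×466×(32.8 − 17.3) = 0
-42.27 c = -17810
c = -17810/-42.27 ≈ 421.3 J/(kg·°C)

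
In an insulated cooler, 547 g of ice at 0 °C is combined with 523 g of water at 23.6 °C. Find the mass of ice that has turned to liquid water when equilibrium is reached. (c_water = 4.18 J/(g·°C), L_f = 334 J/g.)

m_melted ≈ 154 g

Water can give up m c ΔT = 523×4.18×23.6 = 51593 J before reaching 0 °C.
To melt every bit of ice: 547×334 = 182698 J.
Since 51593 < 182698 J, not all the ice melts; equilibrium is at 0 °C.
Mass melted = 51593/334 ≈ 154.5 g.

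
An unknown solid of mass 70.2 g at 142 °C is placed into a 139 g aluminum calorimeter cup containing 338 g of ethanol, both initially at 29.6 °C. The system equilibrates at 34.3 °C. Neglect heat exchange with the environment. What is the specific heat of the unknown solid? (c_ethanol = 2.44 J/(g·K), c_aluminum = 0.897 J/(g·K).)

c ≈ 0.59 J/(g·K)

Let T be the final temperature. ΣQ_i = 0:
70.2×c×(34.3 − 142) + 338×2.44×(34.3 − 29.6) + 139×0.897×(34.3 − 29.6) = 0
-7560.5 c = -4462.2
c = -4462.2/-7560.5 ≈ 0.5902 J/(g·K)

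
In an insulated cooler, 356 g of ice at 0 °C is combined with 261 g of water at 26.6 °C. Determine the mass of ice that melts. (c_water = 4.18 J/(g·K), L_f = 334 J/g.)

Water can give up m c ΔT = 261×4.18×26.6 = 29020 J before reaching 0 °C.
Melting all 356 g of ice would need 356×334 = 118904 J.
Since 29020 < 118904 J, not all the ice melts; equilibrium is at 0 °C.
m_melted×334 = 29020  ⇒  m_melted ≈ 86.89 g.

m_melted ≈ 86.9 g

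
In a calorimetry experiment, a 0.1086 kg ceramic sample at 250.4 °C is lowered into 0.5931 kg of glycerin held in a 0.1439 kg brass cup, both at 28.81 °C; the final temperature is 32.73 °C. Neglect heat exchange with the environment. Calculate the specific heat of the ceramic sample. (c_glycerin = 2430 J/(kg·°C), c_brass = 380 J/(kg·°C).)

c ≈ 248 J/(kg·°C)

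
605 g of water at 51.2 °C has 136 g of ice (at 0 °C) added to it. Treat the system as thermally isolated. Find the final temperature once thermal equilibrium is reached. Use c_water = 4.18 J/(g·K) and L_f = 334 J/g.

Energy conservation, ΣQ = 0:
fusion: m_ice L_f = 136×334 = 45424; warm the meltwater: 568.48 T; water cools: 605×4.18×(T − 51.2) = 2528.9(T − 51.2)
3097.4 T = 129480 − 45424 = 84056
T ≈ 27.14 °C (positive, so assuming full melt was valid).

T_f ≈ 27.1 °C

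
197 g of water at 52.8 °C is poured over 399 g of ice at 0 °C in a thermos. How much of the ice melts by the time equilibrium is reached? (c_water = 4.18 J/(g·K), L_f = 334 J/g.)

m_melted ≈ 130 g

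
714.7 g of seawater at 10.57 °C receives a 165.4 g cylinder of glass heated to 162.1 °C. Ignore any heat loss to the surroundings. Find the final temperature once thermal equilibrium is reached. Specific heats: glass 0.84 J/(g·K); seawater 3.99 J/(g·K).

Heat lost by the glass equals heat gained by the seawater:
165.4·0.84·(162.1 − T) = 714.7·3.99·(T − 10.57)
138.94(162.1 − T) = 2851.7(T − 10.57)
2990.6 T = 52663  ⇒  T ≈ 17.61 °C

T_f ≈ 17.6 °C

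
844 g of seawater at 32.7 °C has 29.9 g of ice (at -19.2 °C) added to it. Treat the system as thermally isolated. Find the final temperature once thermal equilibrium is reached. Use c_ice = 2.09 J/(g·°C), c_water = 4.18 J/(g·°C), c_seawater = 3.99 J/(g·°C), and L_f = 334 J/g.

T_f ≈ 28.3 °C

Heat gained plus heat lost sum to zero:
warm ice to 0 °C: 29.9·2.09·(0 − (-19.2)) = 1199.8; latent heat to melt: 29.9·334 = 9986.6; meltwater 0→T: 29.9·4.18·T = 124.98 T; seawater cools: 844·3.99·(T − 32.7) = 3367.6(T − 32.7)
3492.5 T = 110119 − 11186 = 98933
T ≈ 28.33 °C — above 0 °C, consistent with complete melting.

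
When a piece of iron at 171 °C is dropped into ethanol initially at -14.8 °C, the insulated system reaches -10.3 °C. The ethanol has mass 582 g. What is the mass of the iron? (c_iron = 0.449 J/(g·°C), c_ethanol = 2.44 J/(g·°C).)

m ≈ 78.5 g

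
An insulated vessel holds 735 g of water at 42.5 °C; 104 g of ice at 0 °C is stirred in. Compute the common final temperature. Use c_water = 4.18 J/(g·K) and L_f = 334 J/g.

T_f ≈ 27.3 °C

Energy conservation, ΣQ = 0:
latent heat to melt: 104·334 = 34736; meltwater 0→T: 104·4.18·T = 434.72 T; water cools: 735·4.18·(T − 42.5) = 3072.3(T − 42.5)
3507 T = 130573 − 34736 = 95837
T ≈ 27.33 °C — above 0 °C, consistent with complete melting.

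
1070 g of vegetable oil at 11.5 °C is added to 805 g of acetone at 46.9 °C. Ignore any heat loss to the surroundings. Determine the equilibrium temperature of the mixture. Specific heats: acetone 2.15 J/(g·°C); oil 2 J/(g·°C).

Set heat shed by the hot body equal to heat absorbed by the cold body:
805×2.15×(46.9 − T) = 1070×2×(T − 11.5)
1730.8(46.9 − T) = 2140(T − 11.5)
3870.8 T = 105782  ⇒  T ≈ 27.33 °C

T_f ≈ 27.3 °C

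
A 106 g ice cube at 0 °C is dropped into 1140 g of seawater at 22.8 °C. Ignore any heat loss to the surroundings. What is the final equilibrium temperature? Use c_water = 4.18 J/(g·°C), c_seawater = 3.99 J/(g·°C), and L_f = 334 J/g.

Setting the total heat transfer to zero:
latent heat to melt: 106·334 = 35404; warm the meltwater: 443.08 T; seawater cools: 1140·3.99·(T − 22.8) = 4548.6(T − 22.8)
4991.7 T = 103708 − 35404 = 68304
T ≈ 13.68 °C. Since T > 0 °C, the all-ice-melts assumption holds.

T_f ≈ 13.7 °C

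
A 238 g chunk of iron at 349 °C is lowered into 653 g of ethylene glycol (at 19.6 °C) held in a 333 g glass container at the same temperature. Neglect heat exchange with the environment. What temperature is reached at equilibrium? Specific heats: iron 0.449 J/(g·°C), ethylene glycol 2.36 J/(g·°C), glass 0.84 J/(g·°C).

Heat gained plus heat lost sum to zero:
238×0.449×(T − 349) + 653×2.36×(T − 19.6) + 333×0.84×(T − 19.6) = 0
(106.86 + 1541.1 + 279.72) T = 106.86×349 + 1541.1×19.6 + 279.72×19.6
T = 72983 / 1927.7 = 37.9 °C

T_f ≈ 37.9 °C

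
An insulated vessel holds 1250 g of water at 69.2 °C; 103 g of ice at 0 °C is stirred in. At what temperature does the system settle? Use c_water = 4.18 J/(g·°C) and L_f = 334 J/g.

Sum of m c ΔT and latent-heat terms is zero:
fusion: m_ice L_f = 103·334 = 34402; warm the meltwater: 430.54 T; water cools: 1250·4.18·(T − 69.2) = 5225(T − 69.2)
5655.5 T = 361570 − 34402 = 327168
T ≈ 57.85 °C (positive, so assuming full melt was valid).

T_f ≈ 57.8 °C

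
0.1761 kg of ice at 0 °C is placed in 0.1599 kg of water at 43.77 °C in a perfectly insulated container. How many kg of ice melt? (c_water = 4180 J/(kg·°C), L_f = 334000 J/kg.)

m_melted ≈ 0.0876 kg

Cooling the water to 0 °C releases 0.1599×4180×43.77 = 29255 J.
Fully melting the ice requires m_ice L_f = 0.1761×334000 = 58817 J.
29255 J < 58817 J, so only part of the ice melts and the system sits at 0 °C.
m_melt = 29255 / L_f = 0.08759 kg.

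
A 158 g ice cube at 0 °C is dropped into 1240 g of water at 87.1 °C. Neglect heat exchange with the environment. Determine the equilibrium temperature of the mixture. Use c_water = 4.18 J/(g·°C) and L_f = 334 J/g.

Taking heat into each body as positive, Σ m c ΔT = 0:
fusion: m_ice L_f = 158×334 = 52772
  meltwater 0→T: 158×4.18×T = 660.44 T
  water: 5183.2(T − 87.1)
5843.6 T = 451457 − 52772 = 398685
T ≈ 68.23 °C. Since T > 0 °C, the all-ice-melts assumption holds.

T_f ≈ 68.2 °C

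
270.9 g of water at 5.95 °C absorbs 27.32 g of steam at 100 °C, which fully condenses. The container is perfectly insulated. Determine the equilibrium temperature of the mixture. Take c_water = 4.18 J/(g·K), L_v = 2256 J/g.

T_f ≈ 64.0 °C

Setting the total heat transfer to zero:
steam→water at 100 °C releases m L_v = 27.32·2256 = 61634
  condensate cools 100→T: 27.32·4.18·(T − 100) = 114.2(T − 100)
  water warms: 270.9·4.18·(T − 5.95) = 1132.4(T − 5.95)
1246.6 T = 61634 + 11420 + 6737.6 = 79791
T ≈ 64.01 °C (< 100 °C, so full condensation is consistent).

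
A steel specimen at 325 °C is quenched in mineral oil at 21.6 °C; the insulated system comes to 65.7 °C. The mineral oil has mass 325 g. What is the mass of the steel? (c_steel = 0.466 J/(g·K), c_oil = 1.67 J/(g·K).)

m ≈ 198 g

Setting the total heat transfer to zero:
m×0.466×(65.7 − 325) + 325×1.67×(65.7 − 21.6) = 0
-120.83 m = -23935
m = -23935/-120.83 ≈ 198.1 g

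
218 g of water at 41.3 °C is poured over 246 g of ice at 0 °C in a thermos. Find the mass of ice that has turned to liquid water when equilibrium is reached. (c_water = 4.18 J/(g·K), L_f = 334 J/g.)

Water can give up m c ΔT = 218·4.18·41.3 = 37634 J before reaching 0 °C.
To melt every bit of ice: 246·334 = 82164 J.
Since 37634 < 82164 J, not all the ice melts; equilibrium is at 0 °C.
m_melted·334 = 37634  ⇒  m_melted ≈ 112.7 g.

m_melted ≈ 113 g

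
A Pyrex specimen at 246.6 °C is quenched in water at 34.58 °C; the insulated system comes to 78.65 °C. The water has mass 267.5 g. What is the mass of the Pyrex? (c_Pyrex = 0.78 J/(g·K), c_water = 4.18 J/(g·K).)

|Q_Pyrex| = |Q_water|:
m·0.78·(246.6 − 78.65) = 267.5·4.18·(78.65 − 34.58)
131 m = 49277  ⇒  m ≈ 376.2 g

m ≈ 376 g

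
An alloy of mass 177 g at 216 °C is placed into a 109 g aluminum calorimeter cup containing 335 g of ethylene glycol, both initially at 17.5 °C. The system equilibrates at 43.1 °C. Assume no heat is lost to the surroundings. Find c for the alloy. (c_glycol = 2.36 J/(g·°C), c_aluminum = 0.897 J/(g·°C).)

Let T be the final temperature. ΣQ_i = 0:
177·c·(43.1 − 216) + 335·2.36·(43.1 − 17.5) + 109·0.897·(43.1 − 17.5) = 0
-30603 c = -22742
c = -22742/-30603 ≈ 0.7431 J/(g·°C)

c ≈ 0.743 J/(g·°C)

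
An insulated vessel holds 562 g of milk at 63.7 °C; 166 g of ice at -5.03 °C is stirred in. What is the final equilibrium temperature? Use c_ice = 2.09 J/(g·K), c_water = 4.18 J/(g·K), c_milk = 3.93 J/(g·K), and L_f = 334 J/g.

Taking heat into each body as positive, Σ m c ΔT = 0:
ice -5.03→0 °C: 166·2.09·5.03 = 1745.1; fusion: m_ice L_f = 166·334 = 55444; warm the meltwater: 693.88 T; milk cools: 562·3.93·(T − 63.7) = 2208.7(T − 63.7)
2902.5 T = 140692 − 57189 = 83503
T ≈ 28.77 °C — above 0 °C, consistent with complete melting.

T_f ≈ 28.8 °C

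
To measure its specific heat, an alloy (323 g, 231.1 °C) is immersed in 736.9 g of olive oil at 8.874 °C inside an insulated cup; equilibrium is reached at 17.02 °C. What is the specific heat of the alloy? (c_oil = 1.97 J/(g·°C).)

c ≈ 0.171 J/(g·°C)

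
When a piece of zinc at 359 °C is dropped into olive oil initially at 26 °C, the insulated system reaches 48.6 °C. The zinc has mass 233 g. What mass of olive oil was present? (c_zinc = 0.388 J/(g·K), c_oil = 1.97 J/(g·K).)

m ≈ 630 g

Heat gained plus heat lost sum to zero:
233·0.388·(48.6 − 359) + m·1.97·(48.6 − 26) = 0
44.52 m = 28061
m = 28061/44.52 ≈ 630.3 g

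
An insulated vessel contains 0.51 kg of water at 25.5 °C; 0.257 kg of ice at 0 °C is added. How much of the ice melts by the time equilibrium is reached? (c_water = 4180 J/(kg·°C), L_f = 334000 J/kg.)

Heat available from the water dropping to 0 °C: 0.51·4180·25.5 = 54361 J.
Fully melting the ice requires m_ice L_f = 0.257·334000 = 85838 J.
54361 J < 85838 J, so only part of the ice melts and the system sits at 0 °C.
m_melt = 54361 / L_f = 0.1628 kg.

m_melted ≈ 0.163 kg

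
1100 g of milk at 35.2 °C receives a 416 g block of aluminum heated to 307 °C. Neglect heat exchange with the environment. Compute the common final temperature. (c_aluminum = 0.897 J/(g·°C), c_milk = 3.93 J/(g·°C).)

T_f ≈ 56.8 °C

Heat gained plus heat lost sum to zero:
416·0.897·(T − 307) + 1100·3.93·(T − 35.2) = 0
4696.2 T = 266727
T = 266727/4696.2 ≈ 56.80 °C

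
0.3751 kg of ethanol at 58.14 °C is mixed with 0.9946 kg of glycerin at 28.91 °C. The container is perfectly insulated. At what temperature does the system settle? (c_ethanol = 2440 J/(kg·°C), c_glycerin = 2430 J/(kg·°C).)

T_f ≈ 36.9 °C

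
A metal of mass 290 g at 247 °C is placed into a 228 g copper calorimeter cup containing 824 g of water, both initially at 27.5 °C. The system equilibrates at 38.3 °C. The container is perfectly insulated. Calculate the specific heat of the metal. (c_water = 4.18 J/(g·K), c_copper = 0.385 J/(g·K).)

Taking heat into each body as positive, Σ m c ΔT = 0:
290×c×(38.3 − 247) + 824×4.18×(38.3 − 27.5) + 228×0.385×(38.3 − 27.5) = 0
-60523 c = -38147
c = -38147/-60523 ≈ 0.6303 J/(g·K)

c ≈ 0.63 J/(g·K)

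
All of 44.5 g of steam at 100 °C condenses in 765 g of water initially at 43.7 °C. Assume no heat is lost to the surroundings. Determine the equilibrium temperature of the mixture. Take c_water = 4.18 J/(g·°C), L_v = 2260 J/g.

T_f ≈ 76.5 °C

Energy conservation, ΣQ = 0:
steam→water at 100 °C releases m L_v = 44.5·2260 = 100570
  condensed water 100 °C→T: 186.01(T − 100)
  water warms: 765·4.18·(T − 43.7) = 3197.7(T − 43.7)
3383.7 T = 100570 + 18601 + 139739 = 258910
T ≈ 76.52 °C — below 100 °C, confirming all the steam condensed.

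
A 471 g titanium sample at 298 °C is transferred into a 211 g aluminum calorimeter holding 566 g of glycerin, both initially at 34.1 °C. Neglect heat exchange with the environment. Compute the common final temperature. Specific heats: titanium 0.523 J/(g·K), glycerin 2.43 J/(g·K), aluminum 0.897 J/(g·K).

T_f ≈ 70.0 °C

Taking heat into each body as positive, Σ m c ΔT = 0:
471*0.523*(T − 298) + 566*2.43*(T − 34.1) + 211*0.897*(T − 34.1) = 0
(246.33 + 1375.4 + 189.27) T = 246.33*298 + 1375.4*34.1 + 189.27*34.1
T = 126762 / 1811 = 70 °C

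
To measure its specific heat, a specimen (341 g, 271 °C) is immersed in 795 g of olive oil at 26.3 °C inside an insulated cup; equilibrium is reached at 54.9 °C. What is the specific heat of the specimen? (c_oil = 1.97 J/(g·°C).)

c ≈ 0.608 J/(g·°C)

Heat lost by the specimen = heat gained by the oil:
341×c×(271 − 54.9) = 795×1.97×(54.9 − 26.3)
73690 c = 44792  ⇒  c ≈ 0.6078 J/(g·°C)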